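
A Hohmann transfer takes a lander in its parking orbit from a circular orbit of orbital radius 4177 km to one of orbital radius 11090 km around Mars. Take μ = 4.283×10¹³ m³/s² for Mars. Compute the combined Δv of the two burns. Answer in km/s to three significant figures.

r₁ = 4177 km = 4.177×10⁶ m.
r₂ = 11090 km = 1.109×10⁷ m.
Transfer ellipse a_t = (r₁ + r₂)/2 = 7.634×10⁶ m.
At r₁: circular v_c1 = √(μ/r₁) = 3202 m/s; transfer-periapsis v_p = √[μ(2/r₁ − 1/a_t)] = 3860 m/s.
Δv₁ = v_p − v_c1 = 657.5 m/s.
At r₂: circular v_c2 = √(μ/r₂) = 1965 m/s; transfer-apoapsis v_a = √[μ(2/r₂ − 1/a_t)] = 1454 m/s.
Δv₂ = v_c2 − v_a = 511.5 m/s.
Total Δv = Δv₁ + Δv₂ = 1169 m/s = 1.169 km/s.

Δv_total ≈ 1.17 km/s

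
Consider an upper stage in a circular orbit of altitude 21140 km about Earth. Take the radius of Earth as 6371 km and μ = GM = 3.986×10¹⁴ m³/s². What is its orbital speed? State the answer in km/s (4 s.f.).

v ≈ 3.806 km/s

r = 6371 + 21140 = 27511 km = 2.7511×10⁷ m.
For a circular orbit v = √(μ/r) = √(3.986×10¹⁴ / 2.751×10⁷) = √(1.449×10⁷) = 3806 m/s.
That is 3.806 km/s.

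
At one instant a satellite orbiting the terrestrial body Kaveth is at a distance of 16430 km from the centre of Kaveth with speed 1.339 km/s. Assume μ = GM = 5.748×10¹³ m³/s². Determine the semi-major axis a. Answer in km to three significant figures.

a ≈ 11000 km

r = 1.643×10⁷ m.
Vis-viva rearranged: 1/a = 2/r − v²/μ = 1.217×10⁻⁷ − 3.119×10⁻⁸ = 9.054×10⁻⁸ m⁻¹.
a = 1.105×10⁷ m = 11045 km.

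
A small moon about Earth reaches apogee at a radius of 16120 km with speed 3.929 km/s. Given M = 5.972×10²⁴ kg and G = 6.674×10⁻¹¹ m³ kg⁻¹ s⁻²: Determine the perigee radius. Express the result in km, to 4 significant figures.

perigee radius ≈ 7316 km

μ = GM = 6.674×10⁻¹¹ × 5.972×10²⁴ = 3.986×10¹⁴ m³/s².
r_a = 1.612×10⁷ m.
Specific energy ε = v²/2 − μ/r = -1.701×10⁷ J/kg, so a = −μ/(2ε) = 1.172×10⁷ m.
The apsides satisfy r_p + r_a = 2a, so the perigee radius is 2a − r_a = 7.316×10⁶ m = 7316.1 km.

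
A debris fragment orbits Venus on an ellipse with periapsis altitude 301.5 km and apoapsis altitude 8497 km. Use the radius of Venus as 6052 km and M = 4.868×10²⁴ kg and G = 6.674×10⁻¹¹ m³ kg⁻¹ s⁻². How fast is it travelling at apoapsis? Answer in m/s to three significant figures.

v ≈ 3680 m/s

μ = GM = 6.674×10⁻¹¹ × 4.868×10²⁴ = 3.249×10¹⁴ m³/s².
r_p = 6052 + 301.5 = 6353.5 km = 6.3535×10⁶ m.
r_a = 6052 + 8497 = 14549 km = 1.4549×10⁷ m.
Semi-major axis a = (r_p + r_a)/2 = 10451 km = 1.045×10⁷ m.
Vis-viva: v² = μ(2/r − 1/a) = 3.249×10¹⁴ × (1.375×10⁻⁷ − 9.568×10⁻⁸) = 1.358×10⁷ m²/s².
v = 3684 m/s.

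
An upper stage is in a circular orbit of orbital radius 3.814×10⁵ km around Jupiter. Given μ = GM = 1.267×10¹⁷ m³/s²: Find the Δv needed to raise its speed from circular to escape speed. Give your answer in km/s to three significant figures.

r = 3.814×10⁵ km = 3.814×10⁸ m.
Circular speed v_c = √(μ/r) = 18230 m/s.
Escape speed v_esc = √(2μ/r) = √2 × v_c = 25780 m/s.
Δv = v_esc − v_c = 7550 m/s = 7.550 km/s.

Δv ≈ 7.55 km/s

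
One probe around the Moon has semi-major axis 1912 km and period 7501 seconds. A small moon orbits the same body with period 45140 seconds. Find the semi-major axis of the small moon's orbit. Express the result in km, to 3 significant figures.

Kepler's third law: a³ ∝ T², so a₂ = a₁ (T₂/T₁)^(2/3).
T₂/T₁ = 6.018, (T₂/T₁)^(2/3) = 3.308.
a₂ = 1912 × 3.308 = 6326 km.

a₂ ≈ 6330 km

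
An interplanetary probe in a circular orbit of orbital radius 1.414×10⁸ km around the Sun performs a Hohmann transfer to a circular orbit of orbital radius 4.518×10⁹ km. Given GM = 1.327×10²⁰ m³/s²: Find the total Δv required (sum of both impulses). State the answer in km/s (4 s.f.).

r₁ = 1.414×10⁸ km = 1.414×10¹¹ m.
r₂ = 4.518×10⁹ km = 4.518×10¹² m.
Transfer ellipse a_t = (r₁ + r₂)/2 = 2.330×10¹² m.
At r₁: circular v_c1 = √(μ/r₁) = 30630 m/s; transfer-perihelion v_p = √[μ(2/r₁ − 1/a_t)] = 42660 m/s.
Δv₁ = v_p − v_c1 = 12030 m/s.
At r₂: circular v_c2 = √(μ/r₂) = 5420 m/s; transfer-aphelion v_a = √[μ(2/r₂ − 1/a_t)] = 1335 m/s.
Δv₂ = v_c2 − v_a = 4084 m/s.
Total Δv = Δv₁ + Δv₂ = 16110 m/s = 16.11 km/s.

Δv_total ≈ 16.11 km/s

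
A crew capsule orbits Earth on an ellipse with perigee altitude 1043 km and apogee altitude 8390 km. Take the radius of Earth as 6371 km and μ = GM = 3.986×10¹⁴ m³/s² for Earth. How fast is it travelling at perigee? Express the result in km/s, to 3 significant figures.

r_p = 6371 + 1043 = 7414.0 km = 7.4140×10⁶ m.
r_a = 6371 + 8390 = 14761 km = 1.4761×10⁷ m.
Semi-major axis a = (r_p + r_a)/2 = 11088 km = 1.109×10⁷ m.
Vis-viva: v² = μ(2/r − 1/a) = 3.986×10¹⁴ × (2.698×10⁻⁷ − 9.019×10⁻⁸) = 7.158×10⁷ m²/s².
v = 8460 m/s = 8.460 km/s.

v ≈ 8.46 km/s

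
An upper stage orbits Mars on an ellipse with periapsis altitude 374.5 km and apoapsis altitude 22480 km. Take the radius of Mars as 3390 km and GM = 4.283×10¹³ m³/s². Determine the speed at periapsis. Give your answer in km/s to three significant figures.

r_p = 3390 + 374.5 = 3764.5 km = 3.7645×10⁶ m.
r_a = 3390 + 22480 = 25870 km = 2.5870×10⁷ m.
Semi-major axis a = (r_p + r_a)/2 = 14817 km = 1.482×10⁷ m.
Vis-viva: v² = μ(2/r − 1/a) = 4.283×10¹³ × (5.313×10⁻⁷ − 6.749×10⁻⁸) = 1.986×10⁷ m²/s².
v = 4457 m/s = 4.457 km/s.

v ≈ 4.46 km/s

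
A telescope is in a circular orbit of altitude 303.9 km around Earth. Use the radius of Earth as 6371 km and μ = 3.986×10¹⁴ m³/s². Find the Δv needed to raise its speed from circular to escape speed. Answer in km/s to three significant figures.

Δv ≈ 3.20 km/s

r = 6371 + 303.9 = 6674.9 km = 6.6749×10⁶ m.
Circular speed v_c = √(μ/r) = 7728 m/s.
Escape speed v_esc = √(2μ/r) = √2 × v_c = 10930 m/s.
Δv = v_esc − v_c = 3201 m/s = 3.201 km/s.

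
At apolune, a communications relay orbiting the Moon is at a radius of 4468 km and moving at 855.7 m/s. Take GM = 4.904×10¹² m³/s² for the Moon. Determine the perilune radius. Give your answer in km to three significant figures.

perilune radius ≈ 2240 km

r_a = 4.468×10⁶ m.
Specific energy ε = v²/2 − μ/r = -7.315×10⁵ J/kg, so a = −μ/(2ε) = 3.352×10⁶ m.
The apsides satisfy r_p + r_a = 2a, so the perilune radius is 2a − r_a = 2.236×10⁶ m = 2236.3 km.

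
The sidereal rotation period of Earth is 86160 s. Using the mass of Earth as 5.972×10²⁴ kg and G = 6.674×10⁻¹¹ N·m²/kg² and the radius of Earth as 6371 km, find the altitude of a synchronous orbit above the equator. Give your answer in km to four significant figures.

h_sync ≈ 35790 km

μ = GM = 6.674×10⁻¹¹ × 5.972×10²⁴ = 3.986×10¹⁴ m³/s².
A synchronous orbit has period T, so by Kepler's third law a = (μT²/4π²)^(1/3).
μT²/4π² = 3.986×10¹⁴ × (8.616×10⁴)² / 39.48 = 7.495×10²² m³.
a = 4.216×10⁷ m = 42162 km.
Altitude h = a − R = 42162 − 6371 = 35791 km.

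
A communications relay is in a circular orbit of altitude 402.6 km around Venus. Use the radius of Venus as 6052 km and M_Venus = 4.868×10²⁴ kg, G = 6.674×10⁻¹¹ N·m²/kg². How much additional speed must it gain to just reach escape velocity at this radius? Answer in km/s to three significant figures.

μ = GM = 6.674×10⁻¹¹ × 4.868×10²⁴ = 3.249×10¹⁴ m³/s².
r = 6052 + 402.6 = 6454.6 km = 6.4546×10⁶ m.
Circular speed v_c = √(μ/r) = 7095 m/s.
Escape speed v_esc = √(2μ/r) = √2 × v_c = 10030 m/s.
Δv = v_esc − v_c = 2939 m/s = 2.939 km/s.

Δv ≈ 2.94 km/s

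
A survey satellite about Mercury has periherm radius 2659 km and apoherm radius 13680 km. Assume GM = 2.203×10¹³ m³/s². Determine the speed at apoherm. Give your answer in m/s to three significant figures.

v ≈ 724 m/s

Semi-major axis a = (r_p + r_a)/2 = 8169.5 km = 8.170×10⁶ m.
Vis-viva: v² = μ(2/r − 1/a) = 2.203×10¹³ × (1.462×10⁻⁷ − 1.224×10⁻⁷) = 5.241×10⁵ m²/s².
v = 724.0 m/s.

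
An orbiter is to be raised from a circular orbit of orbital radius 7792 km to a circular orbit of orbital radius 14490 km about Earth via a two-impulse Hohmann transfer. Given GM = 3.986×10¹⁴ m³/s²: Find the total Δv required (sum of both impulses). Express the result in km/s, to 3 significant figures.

r₁ = 7792 km = 7.792×10⁶ m.
r₂ = 14490 km = 1.449×10⁷ m.
Transfer ellipse a_t = (r₁ + r₂)/2 = 1.114×10⁷ m.
At r₁: circular v_c1 = √(μ/r₁) = 7152 m/s; transfer-perigee v_p = √[μ(2/r₁ − 1/a_t)] = 8157 m/s.
Δv₁ = v_p − v_c1 = 1004 m/s.
At r₂: circular v_c2 = √(μ/r₂) = 5245 m/s; transfer-apogee v_a = √[μ(2/r₂ − 1/a_t)] = 4386 m/s.
Δv₂ = v_c2 − v_a = 858.6 m/s.
Total Δv = Δv₁ + Δv₂ = 1863 m/s = 1.863 km/s.

Δv_total ≈ 1.86 km/s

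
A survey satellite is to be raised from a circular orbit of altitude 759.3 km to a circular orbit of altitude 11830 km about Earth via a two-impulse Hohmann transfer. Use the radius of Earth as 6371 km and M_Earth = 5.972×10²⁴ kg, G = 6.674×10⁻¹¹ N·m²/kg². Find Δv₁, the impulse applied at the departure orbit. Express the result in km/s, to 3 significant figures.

μ = GM = 6.674×10⁻¹¹ × 5.972×10²⁴ = 3.986×10¹⁴ m³/s².
r₁ = 6371 + 759.3 = 7130.3 km = 7.1303×10⁶ m.
r₂ = 6371 + 11830 = 18201 km = 1.8201×10⁷ m.
Transfer ellipse a_t = (r₁ + r₂)/2 = 1.267×10⁷ m.
At r₁: circular v_c1 = √(μ/r₁) = 7477 m/s; transfer-perigee v_p = √[μ(2/r₁ − 1/a_t)] = 8963 m/s.
Δv₁ = v_p − v_c1 = 1486 m/s.
= 1.486 km/s.

Δv ≈ 1.49 km/s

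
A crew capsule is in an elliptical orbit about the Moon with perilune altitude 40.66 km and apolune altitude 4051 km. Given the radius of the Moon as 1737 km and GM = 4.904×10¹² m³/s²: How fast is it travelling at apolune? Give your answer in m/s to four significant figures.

v ≈ 631.0 m/s

r_p = 1737 + 40.66 = 1777.7 km = 1.7777×10⁶ m.
r_a = 1737 + 4051 = 5788.0 km = 5.7880×10⁶ m.
Semi-major axis a = (r_p + r_a)/2 = 3782.8 km = 3.783×10⁶ m.
Vis-viva: v² = μ(2/r − 1/a) = 4.904×10¹² × (3.455×10⁻⁷ − 2.644×10⁻⁷) = 3.982×10⁵ m²/s².
v = 631.0 m/s.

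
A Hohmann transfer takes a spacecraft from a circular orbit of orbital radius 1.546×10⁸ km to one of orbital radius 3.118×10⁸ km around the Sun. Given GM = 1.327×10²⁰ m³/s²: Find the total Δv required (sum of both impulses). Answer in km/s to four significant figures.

Δv_total ≈ 8.412 km/s

r₁ = 1.546×10⁸ km = 1.546×10¹¹ m.
r₂ = 3.118×10⁸ km = 3.118×10¹¹ m.
Transfer ellipse a_t = (r₁ + r₂)/2 = 2.332×10¹¹ m.
At r₁: circular v_c1 = √(μ/r₁) = 29300 m/s; transfer-perihelion v_p = √[μ(2/r₁ − 1/a_t)] = 33880 m/s.
Δv₁ = v_p − v_c1 = 4579 m/s.
At r₂: circular v_c2 = √(μ/r₂) = 20630 m/s; transfer-aphelion v_a = √[μ(2/r₂ − 1/a_t)] = 16800 m/s.
Δv₂ = v_c2 − v_a = 3833 m/s.
Total Δv = Δv₁ + Δv₂ = 8412 m/s = 8.412 km/s.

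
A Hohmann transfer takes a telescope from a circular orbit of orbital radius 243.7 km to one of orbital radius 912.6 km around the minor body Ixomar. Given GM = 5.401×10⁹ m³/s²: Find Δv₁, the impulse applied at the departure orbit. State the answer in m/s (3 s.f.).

r₁ = 243.7 km = 2.437×10⁵ m.
r₂ = 912.6 km = 9.126×10⁵ m.
Transfer ellipse a_t = (r₁ + r₂)/2 = 5.782×10⁵ m.
At r₁: circular v_c1 = √(μ/r₁) = 148.9 m/s; transfer-periapsis v_p = √[μ(2/r₁ − 1/a_t)] = 187.0 m/s.
Δv₁ = v_p − v_c1 = 38.17 m/s.

Δv ≈ 38.2 m/s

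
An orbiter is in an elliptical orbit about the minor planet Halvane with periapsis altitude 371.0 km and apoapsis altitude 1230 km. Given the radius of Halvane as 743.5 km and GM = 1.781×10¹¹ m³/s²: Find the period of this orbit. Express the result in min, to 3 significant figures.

T ≈ 476 min

r_p = 743.5 + 371.0 = 1114.5 km = 1.1145×10⁶ m.
r_a = 743.5 + 1230 = 1973.5 km = 1.9735×10⁶ m.
Semi-major axis a = (r_p + r_a)/2 = (1114.5 + 1973.5)/2 = 1544.0 km = 1.544×10⁶ m.
By Kepler's third law T = 2π√(a³/μ) = 2π × 4.546×10³ = 2.856×10⁴ s.
= 476.1 min.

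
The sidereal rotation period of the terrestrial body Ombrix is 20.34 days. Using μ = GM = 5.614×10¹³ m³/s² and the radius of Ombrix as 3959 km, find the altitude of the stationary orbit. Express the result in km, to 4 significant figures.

T = 20.34 days = 1.757×10⁶ s.
A synchronous orbit has period T, so by Kepler's third law a = (μT²/4π²)^(1/3).
μT²/4π² = 5.614×10¹³ × (1.757×10⁶)² / 39.48 = 4.392×10²⁴ m³.
a = 1.638×10⁸ m = 1.6376×10⁵ km.
Altitude h = a − R = 1.6376×10⁵ − 3959 = 1.5980×10⁵ km.

h_sync ≈ 1.598×10⁵ km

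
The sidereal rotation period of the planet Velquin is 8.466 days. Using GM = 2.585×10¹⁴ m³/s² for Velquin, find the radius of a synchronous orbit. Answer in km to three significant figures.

T = 8.466 days = 7.315×10⁵ s.
A synchronous orbit has period T, so by Kepler's third law a = (μT²/4π²)^(1/3).
μT²/4π² = 2.585×10¹⁴ × (7.315×10⁵)² / 39.48 = 3.503×10²⁴ m³.
a = 1.519×10⁸ m = 1.5188×10⁵ km.

r_sync ≈ 1.52×10⁵ km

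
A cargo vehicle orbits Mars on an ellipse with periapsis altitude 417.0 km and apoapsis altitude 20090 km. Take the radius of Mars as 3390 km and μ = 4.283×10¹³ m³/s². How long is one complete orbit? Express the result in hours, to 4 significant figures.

T ≈ 13.44 hours

r_p = 3390 + 417.0 = 3807.0 km = 3.8070×10⁶ m.
r_a = 3390 + 20090 = 23480 km = 2.3480×10⁷ m.
Semi-major axis a = (r_p + r_a)/2 = (3807.0 + 23480)/2 = 13644 km = 1.364×10⁷ m.
By Kepler's third law T = 2π√(a³/μ) = 2π × 7.700×10³ = 4.838×10⁴ s.
= 13.44 hours.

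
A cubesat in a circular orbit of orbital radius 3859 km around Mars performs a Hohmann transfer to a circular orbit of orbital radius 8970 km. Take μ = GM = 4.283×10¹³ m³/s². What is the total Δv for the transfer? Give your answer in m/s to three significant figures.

Δv_total ≈ 1100 m/s

r₁ = 3859 km = 3.859×10⁶ m.
r₂ = 8970 km = 8.970×10⁶ m.
Transfer ellipse a_t = (r₁ + r₂)/2 = 6.414×10⁶ m.
At r₁: circular v_c1 = √(μ/r₁) = 3331 m/s; transfer-periapsis v_p = √[μ(2/r₁ − 1/a_t)] = 3940 m/s.
Δv₁ = v_p − v_c1 = 608.1 m/s.
At r₂: circular v_c2 = √(μ/r₂) = 2185 m/s; transfer-apoapsis v_a = √[μ(2/r₂ − 1/a_t)] = 1695 m/s.
Δv₂ = v_c2 − v_a = 490.3 m/s.
Total Δv = Δv₁ + Δv₂ = 1098 m/s.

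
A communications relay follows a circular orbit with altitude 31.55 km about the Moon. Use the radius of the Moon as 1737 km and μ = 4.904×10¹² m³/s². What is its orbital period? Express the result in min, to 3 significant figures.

T ≈ 111 min

r = 1737 + 31.55 = 1768.5 km = 1.7686×10⁶ m.
Kepler's third law: T = 2π√(r³/μ) = 2π√((1.769×10⁶)³ / 4.904×10¹²).
r³/μ = 1.128×10⁶ s², so T = 2π × 1.062×10³ = 6.673×10³ s.
Converting: 6.673×10³ s ÷ 60.00 = 111.2 min.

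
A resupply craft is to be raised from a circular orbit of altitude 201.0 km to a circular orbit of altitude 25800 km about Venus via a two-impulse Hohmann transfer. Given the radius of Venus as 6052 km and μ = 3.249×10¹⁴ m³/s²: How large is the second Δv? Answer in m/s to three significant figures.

r₁ = 6052 + 201.0 = 6253.0 km = 6.2530×10⁶ m.
r₂ = 6052 + 25800 = 31852 km = 3.1852×10⁷ m.
Transfer ellipse a_t = (r₁ + r₂)/2 = 1.905×10⁷ m.
At r₁: circular v_c1 = √(μ/r₁) = 7208 m/s; transfer-periapsis v_p = √[μ(2/r₁ − 1/a_t)] = 9320 m/s.
At r₂: circular v_c2 = √(μ/r₂) = 3194 m/s; transfer-apoapsis v_a = √[μ(2/r₂ − 1/a_t)] = 1830 m/s.
Δv₂ = v_c2 − v_a = 1364 m/s.

Δv ≈ 1360 m/s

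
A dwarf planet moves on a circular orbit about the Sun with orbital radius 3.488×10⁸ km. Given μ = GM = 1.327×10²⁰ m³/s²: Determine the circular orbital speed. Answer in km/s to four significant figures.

r = 3.488×10⁸ km = 3.488×10¹¹ m.
For a circular orbit v = √(μ/r) = √(1.327×10²⁰ / 3.488×10¹¹) = √(3.804×10⁸) = 19510 m/s.
That is 19.51 km/s.

v ≈ 19.51 km/s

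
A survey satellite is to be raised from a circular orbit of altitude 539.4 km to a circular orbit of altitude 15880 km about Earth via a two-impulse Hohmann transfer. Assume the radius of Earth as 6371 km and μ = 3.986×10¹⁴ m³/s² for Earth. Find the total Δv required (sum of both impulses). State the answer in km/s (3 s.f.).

Δv_total ≈ 3.11 km/s

r₁ = 6371 + 539.4 = 6910.4 km = 6.9104×10⁶ m.
r₂ = 6371 + 15880 = 22251 km = 2.2251×10⁷ m.
Transfer ellipse a_t = (r₁ + r₂)/2 = 1.458×10⁷ m.
At r₁: circular v_c1 = √(μ/r₁) = 7595 m/s; transfer-perigee v_p = √[μ(2/r₁ − 1/a_t)] = 9382 m/s.
Δv₁ = v_p − v_c1 = 1787 m/s.
At r₂: circular v_c2 = √(μ/r₂) = 4232 m/s; transfer-apogee v_a = √[μ(2/r₂ − 1/a_t)] = 2914 m/s.
Δv₂ = v_c2 − v_a = 1319 m/s.
Total Δv = Δv₁ + Δv₂ = 3106 m/s = 3.106 km/s.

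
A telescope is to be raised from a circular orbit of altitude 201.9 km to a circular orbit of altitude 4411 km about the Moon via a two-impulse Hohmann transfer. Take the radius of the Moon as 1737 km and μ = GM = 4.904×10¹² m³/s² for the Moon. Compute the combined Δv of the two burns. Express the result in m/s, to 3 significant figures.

Δv_total ≈ 645 m/s

r₁ = 1737 + 201.9 = 1938.9 km = 1.9389×10⁶ m.
r₂ = 1737 + 4411 = 6148.0 km = 6.1480×10⁶ m.
Transfer ellipse a_t = (r₁ + r₂)/2 = 4.043×10⁶ m.
At r₁: circular v_c1 = √(μ/r₁) = 1590 m/s; transfer-perilune v_p = √[μ(2/r₁ − 1/a_t)] = 1961 m/s.
Δv₁ = v_p − v_c1 = 370.7 m/s.
At r₂: circular v_c2 = √(μ/r₂) = 893.1 m/s; transfer-apolune v_a = √[μ(2/r₂ − 1/a_t)] = 618.5 m/s.
Δv₂ = v_c2 − v_a = 274.7 m/s.
Total Δv = Δv₁ + Δv₂ = 645.3 m/s.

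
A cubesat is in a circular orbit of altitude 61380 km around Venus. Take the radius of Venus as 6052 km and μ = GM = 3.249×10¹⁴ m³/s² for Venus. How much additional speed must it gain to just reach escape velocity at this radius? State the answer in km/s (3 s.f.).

r = 6052 + 61380 = 67432 km = 6.7432×10⁷ m.
Circular speed v_c = √(μ/r) = 2195 m/s.
Escape speed v_esc = √(2μ/r) = √2 × v_c = 3104 m/s.
Δv = v_esc − v_c = 909.2 m/s = 0.9092 km/s.

Δv ≈ 0.909 km/s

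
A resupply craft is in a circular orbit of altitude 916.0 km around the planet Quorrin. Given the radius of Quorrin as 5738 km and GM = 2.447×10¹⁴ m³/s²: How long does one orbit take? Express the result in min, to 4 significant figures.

r = 5738 + 916.0 = 6654.0 km = 6.6540×10⁶ m.
Kepler's third law: T = 2π√(r³/μ) = 2π√((6.654×10⁶)³ / 2.447×10¹⁴).
r³/μ = 1.204×10⁶ s², so T = 2π × 1.097×10³ = 6.894×10³ s.
Converting: 6.894×10³ s ÷ 60.00 = 114.9 min.

T ≈ 114.9 min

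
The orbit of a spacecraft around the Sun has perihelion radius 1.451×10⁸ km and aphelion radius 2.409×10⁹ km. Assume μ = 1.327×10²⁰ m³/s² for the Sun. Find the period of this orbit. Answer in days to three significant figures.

Semi-major axis a = (r_p + r_a)/2 = (1.4510×10⁸ + 2.4090×10⁹)/2 = 1.2770×10⁹ km = 1.277×10¹² m.
By Kepler's third law T = 2π√(a³/μ) = 2π × 1.253×10⁸ = 7.871×10⁸ s.
= 9111 days.

T ≈ 9110 days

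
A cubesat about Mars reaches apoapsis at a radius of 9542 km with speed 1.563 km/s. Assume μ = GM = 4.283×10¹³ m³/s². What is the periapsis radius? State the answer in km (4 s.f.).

periapsis radius ≈ 3568 km

r_a = 9.542×10⁶ m.
Specific energy ε = v²/2 − μ/r = -3.267×10⁶ J/kg, so a = −μ/(2ε) = 6.555×10⁶ m.
The apsides satisfy r_p + r_a = 2a, so the periapsis radius is 2a − r_a = 3.568×10⁶ m = 3567.5 km.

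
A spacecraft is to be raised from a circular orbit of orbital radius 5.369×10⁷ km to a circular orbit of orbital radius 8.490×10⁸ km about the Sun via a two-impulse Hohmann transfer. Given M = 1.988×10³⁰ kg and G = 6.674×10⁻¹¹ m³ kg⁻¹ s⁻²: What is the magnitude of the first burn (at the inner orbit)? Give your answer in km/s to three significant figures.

μ = GM = 6.674×10⁻¹¹ × 1.988×10³⁰ = 1.327×10²⁰ m³/s².
r₁ = 5.369×10⁷ km = 5.369×10¹⁰ m.
r₂ = 8.490×10⁸ km = 8.490×10¹¹ m.
Transfer ellipse a_t = (r₁ + r₂)/2 = 4.513×10¹¹ m.
At r₁: circular v_c1 = √(μ/r₁) = 49710 m/s; transfer-perihelion v_p = √[μ(2/r₁ − 1/a_t)] = 68180 m/s.
Δv₁ = v_p − v_c1 = 18470 m/s.
= 18.47 km/s.

Δv ≈ 18.5 km/s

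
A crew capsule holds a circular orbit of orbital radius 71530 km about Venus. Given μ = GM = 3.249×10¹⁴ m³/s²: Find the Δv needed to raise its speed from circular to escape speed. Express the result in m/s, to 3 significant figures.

r = 71530 km = 7.153×10⁷ m.
Circular speed v_c = √(μ/r) = 2131 m/s.
Escape speed v_esc = √(2μ/r) = √2 × v_c = 3014 m/s.
Δv = v_esc − v_c = 882.8 m/s.

Δv ≈ 883 m/s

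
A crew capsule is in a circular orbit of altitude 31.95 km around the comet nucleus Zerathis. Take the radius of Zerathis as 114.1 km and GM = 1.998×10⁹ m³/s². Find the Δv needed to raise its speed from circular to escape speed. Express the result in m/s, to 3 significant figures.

Δv ≈ 48.4 m/s

r = 114.1 + 31.95 = 146.05 km = 1.4605×10⁵ m.
Circular speed v_c = √(μ/r) = 117.0 m/s.
Escape speed v_esc = √(2μ/r) = √2 × v_c = 165.4 m/s.
Δv = v_esc − v_c = 48.45 m/s.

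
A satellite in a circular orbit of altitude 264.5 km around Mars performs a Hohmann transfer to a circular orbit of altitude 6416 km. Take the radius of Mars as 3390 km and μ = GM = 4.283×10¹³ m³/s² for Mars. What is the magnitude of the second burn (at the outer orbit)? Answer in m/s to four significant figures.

r₁ = 3390 + 264.5 = 3654.5 km = 3.6545×10⁶ m.
r₂ = 3390 + 6416 = 9806.0 km = 9.8060×10⁶ m.
Transfer ellipse a_t = (r₁ + r₂)/2 = 6.730×10⁶ m.
At r₁: circular v_c1 = √(μ/r₁) = 3423 m/s; transfer-periapsis v_p = √[μ(2/r₁ − 1/a_t)] = 4132 m/s.
At r₂: circular v_c2 = √(μ/r₂) = 2090 m/s; transfer-apoapsis v_a = √[μ(2/r₂ − 1/a_t)] = 1540 m/s.
Δv₂ = v_c2 − v_a = 549.9 m/s.

Δv ≈ 549.9 m/s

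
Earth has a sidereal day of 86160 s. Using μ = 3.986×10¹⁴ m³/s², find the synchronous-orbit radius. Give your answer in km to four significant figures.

r_sync ≈ 42160 km

A synchronous orbit has period T, so by Kepler's third law a = (μT²/4π²)^(1/3).
μT²/4π² = 3.986×10¹⁴ × (8.616×10⁴)² / 39.48 = 7.495×10²² m³.
a = 4.216×10⁷ m = 42163 km.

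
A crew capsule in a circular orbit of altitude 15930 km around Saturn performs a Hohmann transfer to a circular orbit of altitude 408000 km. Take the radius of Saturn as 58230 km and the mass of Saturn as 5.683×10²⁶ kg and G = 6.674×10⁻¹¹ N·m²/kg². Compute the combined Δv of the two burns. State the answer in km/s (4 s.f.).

μ = GM = 6.674×10⁻¹¹ × 5.683×10²⁶ = 3.793×10¹⁶ m³/s².
r₁ = 58230 + 15930 = 74160 km = 7.4160×10⁷ m.
r₂ = 58230 + 408000 = 466230 km = 4.6623×10⁸ m.
Transfer ellipse a_t = (r₁ + r₂)/2 = 2.702×10⁸ m.
At r₁: circular v_c1 = √(μ/r₁) = 22620 m/s; transfer-perikrone v_p = √[μ(2/r₁ − 1/a_t)] = 29710 m/s.
Δv₁ = v_p − v_c1 = 7092 m/s.
At r₂: circular v_c2 = √(μ/r₂) = 9019 m/s; transfer-apokrone v_a = √[μ(2/r₂ − 1/a_t)] = 4725 m/s.
Δv₂ = v_c2 − v_a = 4294 m/s.
Total Δv = Δv₁ + Δv₂ = 11390 m/s = 11.39 km/s.

Δv_total ≈ 11.39 km/s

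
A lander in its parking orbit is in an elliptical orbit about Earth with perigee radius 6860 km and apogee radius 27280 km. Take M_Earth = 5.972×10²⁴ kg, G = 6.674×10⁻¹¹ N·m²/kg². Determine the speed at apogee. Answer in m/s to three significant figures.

μ = GM = 6.674×10⁻¹¹ × 5.972×10²⁴ = 3.986×10¹⁴ m³/s².
Semi-major axis a = (r_p + r_a)/2 = 17070 km = 1.707×10⁷ m.
Vis-viva: v² = μ(2/r − 1/a) = 3.986×10¹⁴ × (7.331×10⁻⁸ − 5.858×10⁻⁸) = 5.872×10⁶ m²/s².
v = 2423 m/s.

v ≈ 2420 m/s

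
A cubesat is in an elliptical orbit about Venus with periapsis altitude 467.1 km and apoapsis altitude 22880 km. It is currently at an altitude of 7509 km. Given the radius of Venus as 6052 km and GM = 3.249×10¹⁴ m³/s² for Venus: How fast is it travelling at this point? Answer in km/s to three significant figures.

r_p = 6052 + 467.1 = 6519.1 km = 6.5191×10⁶ m.
r_a = 6052 + 22880 = 28932 km = 2.8932×10⁷ m.
r = 6052 + 7509 = 13561 km = 1.356×10⁷ m.
Semi-major axis a = (r_p + r_a)/2 = 17726 km = 1.773×10⁷ m.
Vis-viva: v² = μ(2/r − 1/a) = 3.249×10¹⁴ × (1.475×10⁻⁷ − 5.642×10⁻⁸) = 2.959×10⁷ m²/s².
v = 5439 m/s = 5.439 km/s.

v ≈ 5.44 km/s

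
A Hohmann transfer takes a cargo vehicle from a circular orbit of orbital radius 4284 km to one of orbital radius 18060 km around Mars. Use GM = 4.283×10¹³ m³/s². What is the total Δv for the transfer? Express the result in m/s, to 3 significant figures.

Δv_total ≈ 1440 m/s

r₁ = 4284 km = 4.284×10⁶ m.
r₂ = 18060 km = 1.806×10⁷ m.
Transfer ellipse a_t = (r₁ + r₂)/2 = 1.117×10⁷ m.
At r₁: circular v_c1 = √(μ/r₁) = 3162 m/s; transfer-periapsis v_p = √[μ(2/r₁ − 1/a_t)] = 4020 m/s.
Δv₁ = v_p − v_c1 = 858.2 m/s.
At r₂: circular v_c2 = √(μ/r₂) = 1540 m/s; transfer-apoapsis v_a = √[μ(2/r₂ − 1/a_t)] = 953.6 m/s.
Δv₂ = v_c2 − v_a = 586.4 m/s.
Total Δv = Δv₁ + Δv₂ = 1445 m/s.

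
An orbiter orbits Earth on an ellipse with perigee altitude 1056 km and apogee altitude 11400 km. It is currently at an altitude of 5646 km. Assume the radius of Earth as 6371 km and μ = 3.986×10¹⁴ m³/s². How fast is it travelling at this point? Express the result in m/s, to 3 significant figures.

v ≈ 5890 m/s

r_p = 6371 + 1056 = 7427.0 km = 7.4270×10⁶ m.
r_a = 6371 + 11400 = 17771 km = 1.7771×10⁷ m.
r = 6371 + 5646 = 12017 km = 1.202×10⁷ m.
Semi-major axis a = (r_p + r_a)/2 = 12599 km = 1.260×10⁷ m.
Vis-viva: v² = μ(2/r − 1/a) = 3.986×10¹⁴ × (1.664×10⁻⁷ − 7.937×10⁻⁸) = 3.470×10⁷ m²/s².
v = 5891 m/s.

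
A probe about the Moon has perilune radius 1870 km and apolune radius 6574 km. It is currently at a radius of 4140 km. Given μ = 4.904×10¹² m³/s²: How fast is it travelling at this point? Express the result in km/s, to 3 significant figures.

Semi-major axis a = (r_p + r_a)/2 = 4222.0 km = 4.222×10⁶ m.
Vis-viva: v² = μ(2/r − 1/a) = 4.904×10¹² × (4.831×10⁻⁷ − 2.369×10⁻⁷) = 1.208×10⁶ m²/s².
v = 1099 m/s = 1.099 km/s.

v ≈ 1.10 km/s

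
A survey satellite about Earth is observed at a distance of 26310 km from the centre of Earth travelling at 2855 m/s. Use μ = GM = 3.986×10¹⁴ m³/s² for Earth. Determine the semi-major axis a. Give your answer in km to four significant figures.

r = 2.631×10⁷ m.
Specific orbital energy ε = v²/2 − μ/r = (2855)²/2 − 3.986×10¹⁴/2.631×10⁷ = -1.107×10⁷ J/kg.
Since ε = −μ/(2a), a = −μ/(2ε) = 1.800×10⁷ m = 17996 km.

a ≈ 18000 km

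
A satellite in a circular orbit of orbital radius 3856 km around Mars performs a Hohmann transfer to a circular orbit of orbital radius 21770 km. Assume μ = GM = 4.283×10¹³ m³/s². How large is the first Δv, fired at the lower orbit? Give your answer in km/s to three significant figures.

r₁ = 3856 km = 3.856×10⁶ m.
r₂ = 21770 km = 2.177×10⁷ m.
Transfer ellipse a_t = (r₁ + r₂)/2 = 1.281×10⁷ m.
At r₁: circular v_c1 = √(μ/r₁) = 3333 m/s; transfer-periapsis v_p = √[μ(2/r₁ − 1/a_t)] = 4344 m/s.
Δv₁ = v_p − v_c1 = 1011 m/s.
= 1.011 km/s.

Δv ≈ 1.01 km/s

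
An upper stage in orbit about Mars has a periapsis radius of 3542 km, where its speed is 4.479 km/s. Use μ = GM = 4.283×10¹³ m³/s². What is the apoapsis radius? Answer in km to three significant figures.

r_p = 3.542×10⁶ m.
Specific energy ε = v²/2 − μ/r = -2.061×10⁶ J/kg, so a = −μ/(2ε) = 1.039×10⁷ m.
The apsides satisfy r_p + r_a = 2a, so the apoapsis radius is 2a − r_p = 1.724×10⁷ m = 17236 km.

apoapsis radius ≈ 17200 km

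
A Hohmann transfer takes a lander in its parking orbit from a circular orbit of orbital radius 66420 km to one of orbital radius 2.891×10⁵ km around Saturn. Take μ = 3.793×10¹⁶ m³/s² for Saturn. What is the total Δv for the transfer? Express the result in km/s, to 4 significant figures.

Δv_total ≈ 11.03 km/s

r₁ = 66420 km = 6.642×10⁷ m.
r₂ = 2.891×10⁵ km = 2.891×10⁸ m.
Transfer ellipse a_t = (r₁ + r₂)/2 = 1.778×10⁸ m.
At r₁: circular v_c1 = √(μ/r₁) = 23900 m/s; transfer-perikrone v_p = √[μ(2/r₁ − 1/a_t)] = 30480 m/s.
Δv₁ = v_p − v_c1 = 6578 m/s.
At r₂: circular v_c2 = √(μ/r₂) = 11450 m/s; transfer-apokrone v_a = √[μ(2/r₂ − 1/a_t)] = 7002 m/s.
Δv₂ = v_c2 − v_a = 4453 m/s.
Total Δv = Δv₁ + Δv₂ = 11030 m/s = 11.03 km/s.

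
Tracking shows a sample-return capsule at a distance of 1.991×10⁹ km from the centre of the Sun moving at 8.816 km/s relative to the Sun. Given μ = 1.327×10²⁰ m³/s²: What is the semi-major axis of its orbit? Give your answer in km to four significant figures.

a ≈ 2.388×10⁹ km

r = 1.991×10¹² m.
Vis-viva rearranged: 1/a = 2/r − v²/μ = 1.005×10⁻¹² − 5.857×10⁻¹³ = 4.188×10⁻¹³ m⁻¹.
a = 2.388×10¹² m = 2.3876×10⁹ km.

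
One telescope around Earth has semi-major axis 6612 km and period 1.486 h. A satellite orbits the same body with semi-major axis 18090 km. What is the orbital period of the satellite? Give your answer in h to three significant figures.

T₂ ≈ 6.72 h

Kepler's third law: T² ∝ a³, so T₂ = T₁ (a₂/a₁)^(3/2).
a₂/a₁ = 2.736, (a₂/a₁)^(3/2) = 4.525.
T₂ = 1.486 × 4.525 = 6.725 h.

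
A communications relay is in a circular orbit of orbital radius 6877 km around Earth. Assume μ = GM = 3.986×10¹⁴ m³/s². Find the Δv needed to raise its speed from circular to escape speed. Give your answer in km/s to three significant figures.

Δv ≈ 3.15 km/s

r = 6877 km = 6.877×10⁶ m.
Circular speed v_c = √(μ/r) = 7613 m/s.
Escape speed v_esc = √(2μ/r) = √2 × v_c = 10770 m/s.
Δv = v_esc − v_c = 3154 m/s = 3.154 km/s.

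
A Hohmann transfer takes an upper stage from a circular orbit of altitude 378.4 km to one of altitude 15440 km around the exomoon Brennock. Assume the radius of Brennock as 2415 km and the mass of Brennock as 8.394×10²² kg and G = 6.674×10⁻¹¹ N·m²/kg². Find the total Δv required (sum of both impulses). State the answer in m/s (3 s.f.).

μ = GM = 6.674×10⁻¹¹ × 8.394×10²² = 5.602×10¹² m³/s².
r₁ = 2415 + 378.4 = 2793.4 km = 2.7934×10⁶ m.
r₂ = 2415 + 15440 = 17855 km = 1.7855×10⁷ m.
Transfer ellipse a_t = (r₁ + r₂)/2 = 1.032×10⁷ m.
At r₁: circular v_c1 = √(μ/r₁) = 1416 m/s; transfer-periapsis v_p = √[μ(2/r₁ − 1/a_t)] = 1862 m/s.
Δv₁ = v_p − v_c1 = 446.2 m/s.
At r₂: circular v_c2 = √(μ/r₂) = 560.1 m/s; transfer-apoapsis v_a = √[μ(2/r₂ − 1/a_t)] = 291.4 m/s.
Δv₂ = v_c2 − v_a = 268.8 m/s.
Total Δv = Δv₁ + Δv₂ = 715.0 m/s.

Δv_total ≈ 715 m/s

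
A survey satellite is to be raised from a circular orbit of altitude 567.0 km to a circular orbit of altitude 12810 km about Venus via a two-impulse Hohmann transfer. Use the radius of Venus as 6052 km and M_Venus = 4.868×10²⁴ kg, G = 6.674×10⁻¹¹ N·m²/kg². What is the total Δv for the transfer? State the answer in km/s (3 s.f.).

μ = GM = 6.674×10⁻¹¹ × 4.868×10²⁴ = 3.249×10¹⁴ m³/s².
r₁ = 6052 + 567.0 = 6619.0 km = 6.6190×10⁶ m.
r₂ = 6052 + 12810 = 18862 km = 1.8862×10⁷ m.
Transfer ellipse a_t = (r₁ + r₂)/2 = 1.274×10⁷ m.
At r₁: circular v_c1 = √(μ/r₁) = 7006 m/s; transfer-periapsis v_p = √[μ(2/r₁ − 1/a_t)] = 8525 m/s.
Δv₁ = v_p − v_c1 = 1519 m/s.
At r₂: circular v_c2 = √(μ/r₂) = 4150 m/s; transfer-apoapsis v_a = √[μ(2/r₂ − 1/a_t)] = 2991 m/s.
Δv₂ = v_c2 − v_a = 1159 m/s.
Total Δv = Δv₁ + Δv₂ = 2677 m/s = 2.677 km/s.

Δv_total ≈ 2.68 km/s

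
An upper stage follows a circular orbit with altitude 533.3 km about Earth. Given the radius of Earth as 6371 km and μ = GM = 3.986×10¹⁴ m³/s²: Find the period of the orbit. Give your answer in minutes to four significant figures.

T ≈ 95.16 minutes

r = 6371 + 533.3 = 6904.3 km = 6.9043×10⁶ m.
Kepler's third law: T = 2π√(r³/μ) = 2π√((6.904×10⁶)³ / 3.986×10¹⁴).
r³/μ = 8.257×10⁵ s², so T = 2π × 9.087×10² = 5.709×10³ s.
Converting: 5.709×10³ s ÷ 60.00 = 95.16 minutes.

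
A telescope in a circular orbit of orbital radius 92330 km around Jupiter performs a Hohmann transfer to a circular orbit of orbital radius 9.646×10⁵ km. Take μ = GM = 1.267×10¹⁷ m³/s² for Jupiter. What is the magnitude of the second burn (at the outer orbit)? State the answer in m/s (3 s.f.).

r₁ = 92330 km = 9.233×10⁷ m.
r₂ = 9.646×10⁵ km = 9.646×10⁸ m.
Transfer ellipse a_t = (r₁ + r₂)/2 = 5.285×10⁸ m.
At r₁: circular v_c1 = √(μ/r₁) = 37040 m/s; transfer-perijove v_p = √[μ(2/r₁ − 1/a_t)] = 50050 m/s.
At r₂: circular v_c2 = √(μ/r₂) = 11460 m/s; transfer-apojove v_a = √[μ(2/r₂ − 1/a_t)] = 4790 m/s.
Δv₂ = v_c2 − v_a = 6670 m/s.

Δv ≈ 6670 m/s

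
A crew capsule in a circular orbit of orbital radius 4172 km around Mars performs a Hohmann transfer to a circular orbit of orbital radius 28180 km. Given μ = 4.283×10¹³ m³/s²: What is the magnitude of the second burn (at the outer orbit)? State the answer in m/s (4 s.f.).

Δv ≈ 606.7 m/s

r₁ = 4172 km = 4.172×10⁶ m.
r₂ = 28180 km = 2.818×10⁷ m.
Transfer ellipse a_t = (r₁ + r₂)/2 = 1.618×10⁷ m.
At r₁: circular v_c1 = √(μ/r₁) = 3204 m/s; transfer-periapsis v_p = √[μ(2/r₁ − 1/a_t)] = 4229 m/s.
At r₂: circular v_c2 = √(μ/r₂) = 1233 m/s; transfer-apoapsis v_a = √[μ(2/r₂ − 1/a_t)] = 626.1 m/s.
Δv₂ = v_c2 − v_a = 606.7 m/s.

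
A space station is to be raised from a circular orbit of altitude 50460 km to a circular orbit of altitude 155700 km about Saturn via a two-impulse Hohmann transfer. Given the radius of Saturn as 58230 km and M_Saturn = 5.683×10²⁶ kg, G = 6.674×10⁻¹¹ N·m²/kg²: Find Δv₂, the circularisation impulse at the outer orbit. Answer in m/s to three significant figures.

Δv ≈ 2390 m/s

μ = GM = 6.674×10⁻¹¹ × 5.683×10²⁶ = 3.793×10¹⁶ m³/s².
r₁ = 58230 + 50460 = 108690 km = 1.0869×10⁸ m.
r₂ = 58230 + 155700 = 213930 km = 2.1393×10⁸ m.
Transfer ellipse a_t = (r₁ + r₂)/2 = 1.613×10⁸ m.
At r₁: circular v_c1 = √(μ/r₁) = 18680 m/s; transfer-perikrone v_p = √[μ(2/r₁ − 1/a_t)] = 21510 m/s.
At r₂: circular v_c2 = √(μ/r₂) = 13320 m/s; transfer-apokrone v_a = √[μ(2/r₂ − 1/a_t)] = 10930 m/s.
Δv₂ = v_c2 − v_a = 2385 m/s.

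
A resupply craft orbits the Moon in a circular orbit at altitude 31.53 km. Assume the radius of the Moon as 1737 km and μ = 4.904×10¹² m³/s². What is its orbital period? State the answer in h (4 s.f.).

r = 1737 + 31.53 = 1768.5 km = 1.7685×10⁶ m.
Kepler's third law: T = 2π√(r³/μ) = 2π√((1.769×10⁶)³ / 4.904×10¹²).
r³/μ = 1.128×10⁶ s², so T = 2π × 1.062×10³ = 6.673×10³ s.
Converting: 6.673×10³ s ÷ 3600 = 1.854 h.

T ≈ 1.854 h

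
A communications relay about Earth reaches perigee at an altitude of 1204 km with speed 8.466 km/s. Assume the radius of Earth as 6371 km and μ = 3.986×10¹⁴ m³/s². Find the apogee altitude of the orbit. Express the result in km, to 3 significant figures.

apogee altitude ≈ 9800 km

r_p = 6371 + 1204 = 7575.0 km = 7.575×10⁶ m.
Specific energy ε = v²/2 − μ/r = -1.678×10⁷ J/kg, so a = −μ/(2ε) = 1.187×10⁷ m.
The apsides satisfy r_p + r_a = 2a, so the apogee radius is 2a − r_p = 1.617×10⁷ m = 16174 km.
Apogee altitude = 16174 − 6371 = 9803.0 km.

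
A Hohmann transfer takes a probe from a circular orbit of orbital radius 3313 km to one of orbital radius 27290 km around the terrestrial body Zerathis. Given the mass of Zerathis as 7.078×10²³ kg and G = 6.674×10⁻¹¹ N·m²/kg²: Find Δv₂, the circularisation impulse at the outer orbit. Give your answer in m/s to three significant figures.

μ = GM = 6.674×10⁻¹¹ × 7.078×10²³ = 4.724×10¹³ m³/s².
r₁ = 3313 km = 3.313×10⁶ m.
r₂ = 27290 km = 2.729×10⁷ m.
Transfer ellipse a_t = (r₁ + r₂)/2 = 1.530×10⁷ m.
At r₁: circular v_c1 = √(μ/r₁) = 3776 m/s; transfer-periapsis v_p = √[μ(2/r₁ − 1/a_t)] = 5043 m/s.
At r₂: circular v_c2 = √(μ/r₂) = 1316 m/s; transfer-apoapsis v_a = √[μ(2/r₂ − 1/a_t)] = 612.2 m/s.
Δv₂ = v_c2 − v_a = 703.5 m/s.

Δv ≈ 703 m/s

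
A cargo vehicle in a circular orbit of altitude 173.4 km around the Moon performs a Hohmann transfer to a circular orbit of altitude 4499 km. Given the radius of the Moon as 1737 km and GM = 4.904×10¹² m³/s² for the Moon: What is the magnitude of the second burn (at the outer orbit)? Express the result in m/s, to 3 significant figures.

Δv ≈ 279 m/s

r₁ = 1737 + 173.4 = 1910.4 km = 1.9104×10⁶ m.
r₂ = 1737 + 4499 = 6236.0 km = 6.2360×10⁶ m.
Transfer ellipse a_t = (r₁ + r₂)/2 = 4.073×10⁶ m.
At r₁: circular v_c1 = √(μ/r₁) = 1602 m/s; transfer-perilune v_p = √[μ(2/r₁ − 1/a_t)] = 1982 m/s.
At r₂: circular v_c2 = √(μ/r₂) = 886.8 m/s; transfer-apolune v_a = √[μ(2/r₂ − 1/a_t)] = 607.3 m/s.
Δv₂ = v_c2 − v_a = 279.5 m/s.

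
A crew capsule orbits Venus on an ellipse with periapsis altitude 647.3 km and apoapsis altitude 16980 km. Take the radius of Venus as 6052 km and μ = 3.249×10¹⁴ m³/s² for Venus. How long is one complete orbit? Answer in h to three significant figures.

T ≈ 5.55 h

r_p = 6052 + 647.3 = 6699.3 km = 6.6993×10⁶ m.
r_a = 6052 + 16980 = 23032 km = 2.3032×10⁷ m.
Semi-major axis a = (r_p + r_a)/2 = (6699.3 + 23032)/2 = 14866 km = 1.487×10⁷ m.
By Kepler's third law T = 2π√(a³/μ) = 2π × 3.180×10³ = 1.998×10⁴ s.
= 5.550 h.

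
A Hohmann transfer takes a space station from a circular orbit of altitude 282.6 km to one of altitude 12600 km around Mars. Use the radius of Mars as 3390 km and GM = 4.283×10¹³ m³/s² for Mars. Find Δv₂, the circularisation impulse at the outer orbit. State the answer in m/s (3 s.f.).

Δv ≈ 636 m/s

r₁ = 3390 + 282.6 = 3672.6 km = 3.6726×10⁶ m.
r₂ = 3390 + 12600 = 15990 km = 1.5990×10⁷ m.
Transfer ellipse a_t = (r₁ + r₂)/2 = 9.831×10⁶ m.
At r₁: circular v_c1 = √(μ/r₁) = 3415 m/s; transfer-periapsis v_p = √[μ(2/r₁ − 1/a_t)] = 4355 m/s.
At r₂: circular v_c2 = √(μ/r₂) = 1637 m/s; transfer-apoapsis v_a = √[μ(2/r₂ − 1/a_t)] = 1000 m/s.
Δv₂ = v_c2 − v_a = 636.3 m/s.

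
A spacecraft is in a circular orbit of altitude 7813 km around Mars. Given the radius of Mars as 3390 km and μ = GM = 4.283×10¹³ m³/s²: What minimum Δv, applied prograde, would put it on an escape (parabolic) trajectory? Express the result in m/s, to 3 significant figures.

r = 3390 + 7813 = 11203 km = 1.1203×10⁷ m.
Circular speed v_c = √(μ/r) = 1955 m/s.
Escape speed v_esc = √(2μ/r) = √2 × v_c = 2765 m/s.
Δv = v_esc − v_c = 809.9 m/s.

Δv ≈ 810 m/s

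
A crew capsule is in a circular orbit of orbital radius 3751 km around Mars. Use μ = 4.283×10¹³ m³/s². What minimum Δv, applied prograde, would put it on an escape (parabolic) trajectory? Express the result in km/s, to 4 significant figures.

Δv ≈ 1.400 km/s

r = 3751 km = 3.751×10⁶ m.
Circular speed v_c = √(μ/r) = 3379 m/s.
Escape speed v_esc = √(2μ/r) = √2 × v_c = 4779 m/s.
Δv = v_esc − v_c = 1400 m/s = 1.400 km/s.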